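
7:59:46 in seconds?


28786 seconds

Hours: 7 × 3600 = 25200
Minutes: 59 × 60 = 3540
Seconds: 46
Total = 25200 + 3540 + 46 = 28786


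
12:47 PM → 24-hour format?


12:47

Input: 12:47 PM
12 PM → 12 (noon)


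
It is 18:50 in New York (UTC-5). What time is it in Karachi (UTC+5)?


Time difference = UTC+5 - UTC-5 = +10 hours
New hour = (18 + 10) mod 24
= 28 mod 24 = 4
Minutes unchanged → 04:50; 28 ≥ 24 → next day

04:50 (next day)


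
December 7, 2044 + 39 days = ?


January 15, 2045

Start: December 7, 2044
Add 39 days
December 7 → January 1: 31 - 7 + 1 = 25 days (39 - 25 = 14 left)
January 1 + 14 = January 15, 2045


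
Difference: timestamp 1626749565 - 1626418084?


331481 seconds (92.1 hours / 3.84 days)

Difference = 1626749565 - 1626418084 = 331481 seconds
In hours: 331481 / 3600 ≈ 92.1
In days: 331481 / 86400 ≈ 3.84


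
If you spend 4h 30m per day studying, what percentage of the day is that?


18.8%

Time: 270 minutes
Day: 1440 minutes
Percentage = (270/1440) × 100 ≈ 18.8%


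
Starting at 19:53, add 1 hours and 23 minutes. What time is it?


21:16

Start: 1193 minutes from midnight
Add: 83 minutes
Total: 1276 minutes
Hours: 1276 ÷ 60 = 21 remainder 16


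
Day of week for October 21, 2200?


Zeller's congruence:
q=21, m=10, k=0, j=22
h = (21 + ⌊13×11/5⌋ + 0 + ⌊0/4⌋ + ⌊22/4⌋ - 2×22) mod 7
= (21 + 28 + 0 + 0 + 5 - 44) mod 7
= 10 mod 7 = 3
h=3 → Tuesday

Tuesday


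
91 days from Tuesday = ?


Start: Tuesday (index 1)
(1 + 91) mod 7
= 92 mod 7
= 1
Index 1 → Tuesday

Tuesday


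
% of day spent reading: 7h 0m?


Time: 420 minutes
Day: 1440 minutes
Percentage = (420/1440) × 100 ≈ 29.2%

29.2%


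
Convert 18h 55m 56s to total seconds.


68156 seconds

Hours: 18 × 3600 = 64800
Minutes: 55 × 60 = 3300
Seconds: 56
Total = 64800 + 3300 + 56 = 68156


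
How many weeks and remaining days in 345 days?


49 weeks 2 days

Weeks: 345 ÷ 7 = 49 remainder 2


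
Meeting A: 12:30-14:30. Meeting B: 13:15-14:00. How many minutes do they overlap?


Meeting A: 750-870 (in minutes from midnight)
Meeting B: 795-840
Overlap start = max(750, 795) = 795
Overlap end = min(870, 840) = 840
Overlap = max(0, 840 - 795) = 45 min

45 minutes


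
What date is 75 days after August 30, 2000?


November 13, 2000

Start: August 30, 2000
Add 75 days
August 30 → September 1: 31 - 30 + 1 = 2 days (75 - 2 = 73 left)
September 1 → October 1: 30 - 1 + 1 = 30 days (73 - 30 = 43 left)
October 1 → November 1: 31 - 1 + 1 = 31 days (43 - 31 = 12 left)
November 1 + 12 = November 13, 2000


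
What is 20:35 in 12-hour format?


Hour: 20
20 - 12 = 8 → PM

8:35 PM


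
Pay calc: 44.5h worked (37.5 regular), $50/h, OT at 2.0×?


Regular: 37.5h × $50 = $1875.00
Overtime: 44.5 - 37.5 = 7.0h
OT pay: 7.0h × $50 × 2.0 = $700.00
Total = $1875.00 + $700.00 = $2575.00

$2575.00


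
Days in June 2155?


30 days

Month: June (month 6)
June has 30 days


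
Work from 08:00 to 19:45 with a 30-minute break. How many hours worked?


11h 15m (675 minutes)

Total time = (19×60+45) - (8×60+0)
= 1185 - 480 = 705 min
Minus break: 705 - 30 = 675 min
= 11h 15m


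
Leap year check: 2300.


Rules: divisible by 4 AND (not by 100 OR by 400)
2300 ÷ 4 = 575 exactly → divisible by 4
2300 ÷ 100 = 23 exactly → divisible by 100
2300 ÷ 400 = 5 remainder 300 → not divisible by 400
Divisible by 100 but not by 400 → not a leap year

No


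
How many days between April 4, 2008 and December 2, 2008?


From April 4, 2008 to December 2, 2008
Rest of April 2008: 30 - 4 = 26
Full months: May 31, June 30, July 31, August 31, September 30, October 31, November 30
Days into December 2008: 2
Total = 26 + 31 + 30 + 31 + 31 + 30 + 31 + 30 + 2 = 242 days

242 days


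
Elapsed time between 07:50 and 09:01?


End time in minutes: 9×60 + 1 = 541
Start time in minutes: 7×60 + 50 = 470
Difference = 541 - 470 = 71 minutes
= 1 hours 11 minutes

1h 11m


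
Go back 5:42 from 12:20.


06:38

Start: 740 minutes from midnight
Subtract: 342 minutes
Remaining: 740 - 342 = 398
Hours: 6, Minutes: 38


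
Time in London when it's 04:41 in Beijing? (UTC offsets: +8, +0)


20:41 (previous day)

Time difference = UTC+0 - UTC+8 = -8 hours
New hour = (4 -8) mod 24
= -4 mod 24 = 20
Minutes unchanged → 20:41; -4 < 0 → previous day


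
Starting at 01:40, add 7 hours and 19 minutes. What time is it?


08:59

Start: 100 minutes from midnight
Add: 439 minutes
Total: 539 minutes
Hours: 539 ÷ 60 = 8 remainder 59


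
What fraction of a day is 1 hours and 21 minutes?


Total minutes: 1×60 + 21 = 81
Day = 24×60 = 1440 minutes
Fraction = 81/1440 ≈ 0.0563
As a percentage: 81/1440 × 100 ≈ 5.63%

0.0563 (5.63%)


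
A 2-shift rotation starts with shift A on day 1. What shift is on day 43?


Shift A

Shifts: A, B
Start: A (index 0)
Day 43: (0 + 43 - 1) mod 2
= 42 mod 2
= 0
Index 0 → shift A


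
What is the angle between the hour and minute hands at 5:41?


75.5°

Hour hand = 5×30 + 41×0.5 = 170.5°
Minute hand = 41×6 = 246°
Difference = |170.5 - 246| = 75.5°


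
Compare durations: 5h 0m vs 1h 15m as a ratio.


Duration 1: 300 minutes
Duration 2: 75 minutes
Ratio = 300:75
GCD = 75
Simplified = 4:1
As a decimal: 4/1 = 4.00

4:1 (4.00)


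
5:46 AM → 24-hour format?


05:46

Input: 5:46 AM
AM hour stays: 5


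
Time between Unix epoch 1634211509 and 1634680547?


Difference = 1634680547 - 1634211509 = 469038 seconds
In hours: 469038 / 3600 ≈ 130.3
In days: 469038 / 86400 ≈ 5.43

469038 seconds (130.3 hours / 5.43 days)


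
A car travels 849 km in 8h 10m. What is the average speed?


104.0 km/h

Distance: 849 km
Time: 8h 10m = 490 min = 490/60 = 49/6 hours
Speed = 849 ÷ (49/6) = 849 × 6 / 49 = 5094/49 ≈ 104.0 km/h


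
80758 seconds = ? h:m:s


22h 25m 58s

Hours: 80758 ÷ 3600 = 22 remainder 1558
Minutes: 1558 ÷ 60 = 25 remainder 58
Seconds: 58


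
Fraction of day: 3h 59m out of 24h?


Total minutes: 3×60 + 59 = 239
Day = 24×60 = 1440 minutes
Fraction = 239/1440 ≈ 0.1660
As a percentage: 239/1440 × 100 ≈ 16.60%

0.1660 (16.60%)


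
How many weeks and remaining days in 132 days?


Weeks: 132 ÷ 7 = 18 remainder 6

18 weeks 6 days


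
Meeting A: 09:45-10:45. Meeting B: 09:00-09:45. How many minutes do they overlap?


Meeting A: 585-645 (in minutes from midnight)
Meeting B: 540-585
Overlap start = max(585, 540) = 585
Overlap end = min(645, 585) = 585
Overlap = max(0, 585 - 585) = 0 min

0 minutes


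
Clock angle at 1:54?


Hour hand = 1×30 + 54×0.5 = 57.0°
Minute hand = 54×6 = 324°
Difference = |57.0 - 324| = 267.0°
Since > 180°: 360 - 267.0 = 93.0°

93.0°


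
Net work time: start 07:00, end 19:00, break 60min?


Total time = (19×60+0) - (7×60+0)
= 1140 - 420 = 720 min
Minus break: 720 - 60 = 660 min
= 11h 0m

11h 0m (660 minutes)


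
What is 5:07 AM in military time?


Input: 5:07 AM
AM hour stays: 5

05:07


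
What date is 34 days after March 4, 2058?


April 7, 2058

Start: March 4, 2058
Add 34 days
March 4 → April 1: 31 - 4 + 1 = 28 days (34 - 28 = 6 left)
April 1 + 6 = April 7, 2058


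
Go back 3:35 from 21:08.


17:33

Start: 1268 minutes from midnight
Subtract: 215 minutes
Remaining: 1268 - 215 = 1053
Hours: 17, Minutes: 33


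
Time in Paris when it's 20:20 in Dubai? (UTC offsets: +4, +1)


17:20

Time difference = UTC+1 - UTC+4 = -3 hours
New hour = (20 -3) mod 24
= 17 mod 24 = 17
Minutes unchanged → 17:20


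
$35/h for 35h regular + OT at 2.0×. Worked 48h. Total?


Regular: 35h × $35 = $1225.00
Overtime: 48 - 35 = 13h
OT pay: 13h × $35 × 2.0 = $910.00
Total = $1225.00 + $910.00 = $2135.00

$2135.00


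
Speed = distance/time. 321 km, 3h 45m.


Distance: 321 km
Time: 3h 45m = 225 min = 225/60 = 15/4 hours
Speed = 321 ÷ (15/4) = 321 × 4 / 15 = 1284/15 = 85.6 km/h

85.6 km/h


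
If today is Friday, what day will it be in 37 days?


Sunday

Start: Friday (index 4)
(4 + 37) mod 7
= 41 mod 7
= 6
Index 6 → Sunday


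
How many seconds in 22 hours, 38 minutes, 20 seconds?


81500 seconds

Hours: 22 × 3600 = 79200
Minutes: 38 × 60 = 2280
Seconds: 20
Total = 79200 + 2280 + 20 = 81500


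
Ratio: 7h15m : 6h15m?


29:25 (1.16)

Duration 1: 435 minutes
Duration 2: 375 minutes
Ratio = 435:375
GCD = 15
Simplified = 29:25
As a decimal: 29/25 = 1.16


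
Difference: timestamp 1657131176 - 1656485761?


645415 seconds (179.3 hours / 7.47 days)

Difference = 1657131176 - 1656485761 = 645415 seconds
In hours: 645415 / 3600 ≈ 179.3
In days: 645415 / 86400 ≈ 7.47


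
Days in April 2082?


30 days

Month: April (month 4)
April has 30 days


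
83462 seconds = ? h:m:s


Hours: 83462 ÷ 3600 = 23 remainder 662
Minutes: 662 ÷ 60 = 11 remainder 2
Seconds: 2

23h 11m 2s


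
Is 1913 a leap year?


No

Rules: divisible by 4 AND (not by 100 OR by 400)
1913 ÷ 4 = 478 remainder 1 → not divisible by 4
Not divisible by 4 → not a leap year


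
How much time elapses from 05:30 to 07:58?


End time in minutes: 7×60 + 58 = 478
Start time in minutes: 5×60 + 30 = 330
Difference = 478 - 330 = 148 minutes
= 2 hours 28 minutes

2h 28m


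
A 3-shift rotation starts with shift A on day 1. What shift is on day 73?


Shift A

Shifts: A, B, C
Start: A (index 0)
Day 73: (0 + 73 - 1) mod 3
= 72 mod 3
= 0
Index 0 → shift A


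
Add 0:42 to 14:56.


Start: 896 minutes from midnight
Add: 42 minutes
Total: 938 minutes
Hours: 938 ÷ 60 = 15 remainder 38

15:38


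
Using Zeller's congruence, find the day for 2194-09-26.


Friday

Zeller's congruence:
q=26, m=9, k=94, j=21
h = (26 + ⌊13×10/5⌋ + 94 + ⌊94/4⌋ + ⌊21/4⌋ - 2×21) mod 7
= (26 + 26 + 94 + 23 + 5 - 42) mod 7
= 132 mod 7 = 6
h=6 → Friday


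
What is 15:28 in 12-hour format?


3:28 PM

Hour: 15
15 - 12 = 3 → PM


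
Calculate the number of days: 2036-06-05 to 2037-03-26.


294 days

From June 5, 2036 to March 26, 2037
Rest of June 2036: 30 - 5 = 25
Full months: July 31, August 31, September 30, October 31, November 30, December 31, January 31, February 2037 28
Days into March 2037: 26
Total = 25 + 31 + 31 + 30 + 31 + 30 + 31 + 31 + 28 + 26 = 294 days


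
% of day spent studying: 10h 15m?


Time: 615 minutes
Day: 1440 minutes
Percentage = (615/1440) × 100 ≈ 42.7%

42.7%


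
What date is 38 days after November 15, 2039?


Start: November 15, 2039
Add 38 days
November 15 → December 1: 30 - 15 + 1 = 16 days (38 - 16 = 22 left)
December 1 + 22 = December 23, 2039

December 23, 2039


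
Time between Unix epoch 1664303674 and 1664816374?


Difference = 1664816374 - 1664303674 = 512700 seconds
In hours: 512700 / 3600 ≈ 142.4
In days: 512700 / 86400 ≈ 5.93

512700 seconds (142.4 hours / 5.93 days)


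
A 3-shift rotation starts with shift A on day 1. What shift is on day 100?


Shifts: A, B, C
Start: A (index 0)
Day 100: (0 + 100 - 1) mod 3
= 99 mod 3
= 0
Index 0 → shift A

Shift A


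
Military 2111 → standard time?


Hour: 21
21 - 12 = 9 → PM

9:11 PM


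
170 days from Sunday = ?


Start: Sunday (index 6)
(6 + 170) mod 7
= 176 mod 7
= 1
Index 1 → Tuesday

Tuesday


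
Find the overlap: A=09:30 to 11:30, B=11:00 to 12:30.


Meeting A: 570-690 (in minutes from midnight)
Meeting B: 660-750
Overlap start = max(570, 660) = 660
Overlap end = min(690, 750) = 690
Overlap = max(0, 690 - 660) = 30 min

30 minutes


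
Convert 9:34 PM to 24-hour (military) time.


Input: 9:34 PM
PM: 9 + 12 = 21

21:34


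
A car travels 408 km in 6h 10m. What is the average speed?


66.2 km/h

Distance: 408 km
Time: 6h 10m = 370 min = 370/60 = 37/6 hours
Speed = 408 ÷ (37/6) = 408 × 6 / 37 = 2448/37 ≈ 66.2 km/h


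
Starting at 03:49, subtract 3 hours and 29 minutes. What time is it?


Start: 229 minutes from midnight
Subtract: 209 minutes
Remaining: 229 - 209 = 20
Hours: 0, Minutes: 20

00:20


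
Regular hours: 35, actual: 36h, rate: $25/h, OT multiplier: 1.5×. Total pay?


Regular: 35h × $25 = $875.00
Overtime: 36 - 35 = 1h
OT pay: 1h × $25 × 1.5 = $37.50
Total = $875.00 + $37.50 = $912.50

$912.50


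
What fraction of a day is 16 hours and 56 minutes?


Total minutes: 16×60 + 56 = 1016
Day = 24×60 = 1440 minutes
Fraction = 1016/1440 ≈ 0.7056
As a percentage: 1016/1440 × 100 ≈ 70.56%

0.7056 (70.56%)


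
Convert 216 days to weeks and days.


Weeks: 216 ÷ 7 = 30 remainder 6

30 weeks 6 days


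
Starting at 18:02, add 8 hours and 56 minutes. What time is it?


02:58 (next day)

Start: 1082 minutes from midnight
Add: 536 minutes
Total: 1618 minutes
Hours: 1618 ÷ 60 = 26 remainder 58
26 ≥ 24 → 26 - 24 = 2 (next day)


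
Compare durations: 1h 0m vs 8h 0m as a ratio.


Duration 1: 60 minutes
Duration 2: 480 minutes
Ratio = 60:480
GCD = 60
Simplified = 1:8
As a decimal: 1/8 ≈ 0.13

1:8 (0.13)


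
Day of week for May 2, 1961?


Tuesday

Zeller's congruence:
q=2, m=5, k=61, j=19
h = (2 + ⌊13×6/5⌋ + 61 + ⌊61/4⌋ + ⌊19/4⌋ - 2×19) mod 7
= (2 + 15 + 61 + 15 + 4 - 38) mod 7
= 59 mod 7 = 3
h=3 → Tuesday


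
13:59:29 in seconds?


50369 seconds

Hours: 13 × 3600 = 46800
Minutes: 59 × 60 = 3540
Seconds: 29
Total = 46800 + 3540 + 29 = 50369


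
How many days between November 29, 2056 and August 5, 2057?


From November 29, 2056 to August 5, 2057
Rest of November 2056: 30 - 29 = 1
Full months: December 31, January 31, February 2057 28, March 31, April 30, May 31, June 30, July 31
Days into August 2057: 5
Total = 1 + 31 + 31 + 28 + 31 + 30 + 31 + 30 + 31 + 5 = 249 days

249 days


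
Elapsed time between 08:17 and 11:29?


3h 12m

End time in minutes: 11×60 + 29 = 689
Start time in minutes: 8×60 + 17 = 497
Difference = 689 - 497 = 192 minutes
= 3 hours 12 minutes


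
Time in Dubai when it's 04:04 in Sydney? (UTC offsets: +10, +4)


22:04 (previous day)

Time difference = UTC+4 - UTC+10 = -6 hours
New hour = (4 -6) mod 24
= -2 mod 24 = 22
Minutes unchanged → 22:04; -2 < 0 → previous day


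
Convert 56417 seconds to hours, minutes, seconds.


Hours: 56417 ÷ 3600 = 15 remainder 2417
Minutes: 2417 ÷ 60 = 40 remainder 17
Seconds: 17

15h 40m 17s


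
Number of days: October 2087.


Month: October (month 10)
October has 31 days

31 days


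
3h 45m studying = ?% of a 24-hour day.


Time: 225 minutes
Day: 1440 minutes
Percentage = (225/1440) × 100 ≈ 15.6%

15.6%


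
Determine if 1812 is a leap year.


Rules: divisible by 4 AND (not by 100 OR by 400)
1812 ÷ 4 = 453 exactly → divisible by 4
1812 ÷ 100 = 18 remainder 12 → not divisible by 100
Divisible by 4 but not by 100 → leap year

Yes


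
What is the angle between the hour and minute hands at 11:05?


Hour hand = 11×30 + 5×0.5 = 332.5°
Minute hand = 5×6 = 30°
Difference = |332.5 - 30| = 302.5°
Since > 180°: 360 - 302.5 = 57.5°

57.5°


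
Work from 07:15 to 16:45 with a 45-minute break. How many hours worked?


Total time = (16×60+45) - (7×60+15)
= 1005 - 435 = 570 min
Minus break: 570 - 45 = 525 min
= 8h 45m

8h 45m (525 minutes)


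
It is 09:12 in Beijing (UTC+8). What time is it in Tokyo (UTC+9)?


Time difference = UTC+9 - UTC+8 = +1 hours
New hour = (9 + 1) mod 24
= 10 mod 24 = 10
Minutes unchanged → 10:12

10:12


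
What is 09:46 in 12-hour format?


Hour: 9
9 < 12 → AM

9:46 AM


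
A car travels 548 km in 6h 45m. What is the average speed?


Distance: 548 km
Time: 6h 45m = 405 min = 405/60 = 27/4 hours
Speed = 548 ÷ (27/4) = 548 × 4 / 27 = 2192/27 ≈ 81.2 km/h

81.2 km/h


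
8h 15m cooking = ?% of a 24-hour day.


34.4%

Time: 495 minutes
Day: 1440 minutes
Percentage = (495/1440) × 100 ≈ 34.4%


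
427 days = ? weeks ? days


Weeks: 427 ÷ 7 = 61 remainder 0

61 weeks 0 days


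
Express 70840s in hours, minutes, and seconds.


Hours: 70840 ÷ 3600 = 19 remainder 2440
Minutes: 2440 ÷ 60 = 40 remainder 40
Seconds: 40

19h 40m 40s


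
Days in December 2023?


31 days

Month: December (month 12)
December has 31 days


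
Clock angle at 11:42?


99.0°

Hour hand = 11×30 + 42×0.5 = 351.0°
Minute hand = 42×6 = 252°
Difference = |351.0 - 252| = 99.0°


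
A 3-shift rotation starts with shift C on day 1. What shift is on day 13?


Shifts: A, B, C
Start: C (index 2)
Day 13: (2 + 13 - 1) mod 3
= 14 mod 3
= 2
Index 2 → shift C

Shift C


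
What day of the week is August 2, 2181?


Zeller's congruence:
q=2, m=8, k=81, j=21
h = (2 + ⌊13×9/5⌋ + 81 + ⌊81/4⌋ + ⌊21/4⌋ - 2×21) mod 7
= (2 + 23 + 81 + 20 + 5 - 42) mod 7
= 89 mod 7 = 5
h=5 → Thursday

Thursday


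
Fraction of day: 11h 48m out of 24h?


Total minutes: 11×60 + 48 = 708
Day = 24×60 = 1440 minutes
Fraction = 708/1440 ≈ 0.4917
As a percentage: 708/1440 × 100 ≈ 49.17%

0.4917 (49.17%)


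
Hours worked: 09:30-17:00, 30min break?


7h 0m (420 minutes)

Total time = (17×60+0) - (9×60+30)
= 1020 - 570 = 450 min
Minus break: 450 - 30 = 420 min
= 7h 0m


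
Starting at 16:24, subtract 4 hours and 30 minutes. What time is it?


Start: 984 minutes from midnight
Subtract: 270 minutes
Remaining: 984 - 270 = 714
Hours: 11, Minutes: 54

11:54


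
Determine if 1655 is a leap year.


No

Rules: divisible by 4 AND (not by 100 OR by 400)
1655 ÷ 4 = 413 remainder 3 → not divisible by 4
Not divisible by 4 → not a leap year


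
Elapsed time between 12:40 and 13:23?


0h 43m

End time in minutes: 13×60 + 23 = 803
Start time in minutes: 12×60 + 40 = 760
Difference = 803 - 760 = 43 minutes
= 0 hours 43 minutes


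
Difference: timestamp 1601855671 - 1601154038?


701633 seconds (194.9 hours / 8.12 days)

Difference = 1601855671 - 1601154038 = 701633 seconds
In hours: 701633 / 3600 ≈ 194.9
In days: 701633 / 86400 ≈ 8.12


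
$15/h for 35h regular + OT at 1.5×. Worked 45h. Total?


$750.00

Regular: 35h × $15 = $525.00
Overtime: 45 - 35 = 10h
OT pay: 10h × $15 × 1.5 = $225.00
Total = $525.00 + $225.00 = $750.00


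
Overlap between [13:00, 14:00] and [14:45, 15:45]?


0 minutes

Meeting A: 780-840 (in minutes from midnight)
Meeting B: 885-945
Overlap start = max(780, 885) = 885
Overlap end = min(840, 945) = 840
Overlap = max(0, 840 - 885) = 0 min


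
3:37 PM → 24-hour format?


Input: 3:37 PM
PM: 3 + 12 = 15

15:37


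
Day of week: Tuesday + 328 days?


Monday

Start: Tuesday (index 1)
(1 + 328) mod 7
= 329 mod 7
= 0
Index 0 → Monday


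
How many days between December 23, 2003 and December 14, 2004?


357 days

From December 23, 2003 to December 14, 2004
Rest of December 2003: 31 - 23 = 8
Full months: January 31, February 2004 29, March 31, April 30, May 31, June 30, July 31, August 31, September 30, October 31, November 30
Days into December 2004: 14
Total = 8 + 31 + 29 + 31 + 30 + 31 + 30 + 31 + 31 + 30 + 31 + 30 + 14 = 357 days


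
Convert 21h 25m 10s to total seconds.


77110 seconds

Hours: 21 × 3600 = 75600
Minutes: 25 × 60 = 1500
Seconds: 10
Total = 75600 + 1500 + 10 = 77110


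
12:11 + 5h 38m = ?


17:49

Start: 731 minutes from midnight
Add: 338 minutes
Total: 1069 minutes
Hours: 1069 ÷ 60 = 17 remainder 49


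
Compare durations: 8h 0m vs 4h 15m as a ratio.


Duration 1: 480 minutes
Duration 2: 255 minutes
Ratio = 480:255
GCD = 15
Simplified = 32:17
As a decimal: 32/17 ≈ 1.88

32:17 (1.88)


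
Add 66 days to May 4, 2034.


Start: May 4, 2034
Add 66 days
May 4 → June 1: 31 - 4 + 1 = 28 days (66 - 28 = 38 left)
June 1 → July 1: 30 - 1 + 1 = 30 days (38 - 30 = 8 left)
July 1 + 8 = July 9, 2034

July 9, 2034


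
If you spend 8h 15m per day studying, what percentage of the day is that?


34.4%

Time: 495 minutes
Day: 1440 minutes
Percentage = (495/1440) × 100 ≈ 34.4%


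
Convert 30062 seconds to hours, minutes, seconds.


8h 21m 2s

Hours: 30062 ÷ 3600 = 8 remainder 1262
Minutes: 1262 ÷ 60 = 21 remainder 2
Seconds: 2


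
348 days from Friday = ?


Wednesday

Start: Friday (index 4)
(4 + 348) mod 7
= 352 mod 7
= 2
Index 2 → Wednesday


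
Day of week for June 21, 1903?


Sunday

Zeller's congruence:
q=21, m=6, k=3, j=19
h = (21 + ⌊13×7/5⌋ + 3 + ⌊3/4⌋ + ⌊19/4⌋ - 2×19) mod 7
= (21 + 18 + 3 + 0 + 4 - 38) mod 7
= 8 mod 7 = 1
h=1 → Sunday


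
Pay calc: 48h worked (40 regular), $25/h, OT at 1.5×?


Regular: 40h × $25 = $1000.00
Overtime: 48 - 40 = 8h
OT pay: 8h × $25 × 1.5 = $300.00
Total = $1000.00 + $300.00 = $1300.00

$1300.00


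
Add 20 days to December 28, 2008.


January 17, 2009

Start: December 28, 2008
Add 20 days
December 28 → January 1: 31 - 28 + 1 = 4 days (20 - 4 = 16 left)
January 1 + 16 = January 17, 2009


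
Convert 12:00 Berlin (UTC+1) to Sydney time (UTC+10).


21:00

Time difference = UTC+10 - UTC+1 = +9 hours
New hour = (12 + 9) mod 24
= 21 mod 24 = 21
Minutes unchanged → 21:00


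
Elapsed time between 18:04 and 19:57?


End time in minutes: 19×60 + 57 = 1197
Start time in minutes: 18×60 + 4 = 1084
Difference = 1197 - 1084 = 113 minutes
= 1 hours 53 minutes

1h 53m


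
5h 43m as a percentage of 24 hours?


0.2382 (23.82%)

Total minutes: 5×60 + 43 = 343
Day = 24×60 = 1440 minutes
Fraction = 343/1440 ≈ 0.2382
As a percentage: 343/1440 × 100 ≈ 23.82%


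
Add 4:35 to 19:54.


Start: 1194 minutes from midnight
Add: 275 minutes
Total: 1469 minutes
Hours: 1469 ÷ 60 = 24 remainder 29
24 ≥ 24 → 24 - 24 = 0 (next day)

00:29 (next day)


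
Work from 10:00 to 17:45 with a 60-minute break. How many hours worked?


Total time = (17×60+45) - (10×60+0)
= 1065 - 600 = 465 min
Minus break: 465 - 60 = 405 min
= 6h 45m

6h 45m (405 minutes)


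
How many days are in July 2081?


31 days

Month: July (month 7)
July has 31 days


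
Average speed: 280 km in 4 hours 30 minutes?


62.2 km/h

Distance: 280 km
Time: 4h 30m = 270 min = 270/60 = 9/2 hours
Speed = 280 ÷ (9/2) = 280 × 2 / 9 = 560/9 ≈ 62.2 km/h


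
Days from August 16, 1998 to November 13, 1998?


From August 16, 1998 to November 13, 1998
Rest of August 1998: 31 - 16 = 15
Full months: September 30, October 31
Days into November 1998: 13
Total = 15 + 30 + 31 + 13 = 89 days

89 days


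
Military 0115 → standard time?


Hour: 1
1 < 12 → AM

1:15 AM


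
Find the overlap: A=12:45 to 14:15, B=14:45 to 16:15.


Meeting A: 765-855 (in minutes from midnight)
Meeting B: 885-975
Overlap start = max(765, 885) = 885
Overlap end = min(855, 975) = 855
Overlap = max(0, 855 - 885) = 0 min

0 minutes


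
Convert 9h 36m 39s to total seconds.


Hours: 9 × 3600 = 32400
Minutes: 36 × 60 = 2160
Seconds: 39
Total = 32400 + 2160 + 39 = 34599

34599 seconds


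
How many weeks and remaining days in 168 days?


24 weeks 0 days

Weeks: 168 ÷ 7 = 24 remainder 0


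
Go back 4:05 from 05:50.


Start: 350 minutes from midnight
Subtract: 245 minutes
Remaining: 350 - 245 = 105
Hours: 1, Minutes: 45

01:45


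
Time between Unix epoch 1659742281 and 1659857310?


Difference = 1659857310 - 1659742281 = 115029 seconds
In hours: 115029 / 3600 ≈ 32.0
In days: 115029 / 86400 ≈ 1.33

115029 seconds (32.0 hours / 1.33 days)


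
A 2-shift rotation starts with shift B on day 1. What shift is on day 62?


Shift A

Shifts: A, B
Start: B (index 1)
Day 62: (1 + 62 - 1) mod 2
= 62 mod 2
= 0
Index 0 → shift A


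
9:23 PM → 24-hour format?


Input: 9:23 PM
PM: 9 + 12 = 21

21:23


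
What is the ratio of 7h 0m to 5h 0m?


Duration 1: 420 minutes
Duration 2: 300 minutes
Ratio = 420:300
GCD = 60
Simplified = 7:5
As a decimal: 7/5 = 1.40

7:5 (1.40)


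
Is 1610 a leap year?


Rules: divisible by 4 AND (not by 100 OR by 400)
1610 ÷ 4 = 402 remainder 2 → not divisible by 4
Not divisible by 4 → not a leap year

No


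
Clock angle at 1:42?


159.0°

Hour hand = 1×30 + 42×0.5 = 51.0°
Minute hand = 42×6 = 252°
Difference = |51.0 - 252| = 201.0°
Since > 180°: 360 - 201.0 = 159.0°


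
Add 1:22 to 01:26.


02:48

Start: 86 minutes from midnight
Add: 82 minutes
Total: 168 minutes
Hours: 168 ÷ 60 = 2 remainder 48


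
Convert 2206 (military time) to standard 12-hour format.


10:06 PM

Hour: 22
22 - 12 = 10 → PM


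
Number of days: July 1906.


Month: July (month 7)
July has 31 days

31 days


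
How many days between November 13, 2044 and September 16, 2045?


307 days

From November 13, 2044 to September 16, 2045
Rest of November 2044: 30 - 13 = 17
Full months: December 31, January 31, February 2045 28, March 31, April 30, May 31, June 30, July 31, August 31
Days into September 2045: 16
Total = 17 + 31 + 31 + 28 + 31 + 30 + 31 + 30 + 31 + 31 + 16 = 307 days


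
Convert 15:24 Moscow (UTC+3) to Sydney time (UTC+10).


Time difference = UTC+10 - UTC+3 = +7 hours
New hour = (15 + 7) mod 24
= 22 mod 24 = 22
Minutes unchanged → 22:24

22:24


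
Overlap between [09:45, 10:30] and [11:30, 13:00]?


0 minutes

Meeting A: 585-630 (in minutes from midnight)
Meeting B: 690-780
Overlap start = max(585, 690) = 690
Overlap end = min(630, 780) = 630
Overlap = max(0, 630 - 690) = 0 min


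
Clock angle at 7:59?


Hour hand = 7×30 + 59×0.5 = 239.5°
Minute hand = 59×6 = 354°
Difference = |239.5 - 354| = 114.5°

114.5°


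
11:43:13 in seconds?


Hours: 11 × 3600 = 39600
Minutes: 43 × 60 = 2580
Seconds: 13
Total = 39600 + 2580 + 13 = 42193

42193 seconds


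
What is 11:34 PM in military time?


23:34

Input: 11:34 PM
PM: 11 + 12 = 23


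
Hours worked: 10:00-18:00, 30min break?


Total time = (18×60+0) - (10×60+0)
= 1080 - 600 = 480 min
Minus break: 480 - 30 = 450 min
= 7h 30m

7h 30m (450 minutes)


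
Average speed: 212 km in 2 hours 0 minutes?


106.0 km/h

Distance: 212 km
Time: 2 hours
Speed = 212 / 2 = 106.0 km/h


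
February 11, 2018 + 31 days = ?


March 14, 2018

Start: February 11, 2018
Add 31 days
February 11 → March 1: 28 - 11 + 1 = 18 days (31 - 18 = 13 left)
March 1 + 13 = March 14, 2018


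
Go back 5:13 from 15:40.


10:27

Start: 940 minutes from midnight
Subtract: 313 minutes
Remaining: 940 - 313 = 627
Hours: 10, Minutes: 27


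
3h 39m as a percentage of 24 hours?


Total minutes: 3×60 + 39 = 219
Day = 24×60 = 1440 minutes
Fraction = 219/1440 ≈ 0.1521
As a percentage: 219/1440 × 100 ≈ 15.21%

0.1521 (15.21%)


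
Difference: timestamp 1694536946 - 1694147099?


Difference = 1694536946 - 1694147099 = 389847 seconds
In hours: 389847 / 3600 ≈ 108.3
In days: 389847 / 86400 ≈ 4.51

389847 seconds (108.3 hours / 4.51 days)


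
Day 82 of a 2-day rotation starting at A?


Shifts: A, B
Start: A (index 0)
Day 82: (0 + 82 - 1) mod 2
= 81 mod 2
= 1
Index 1 → shift B

Shift B


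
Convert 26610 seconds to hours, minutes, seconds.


Hours: 26610 ÷ 3600 = 7 remainder 1410
Minutes: 1410 ÷ 60 = 23 remainder 30
Seconds: 30

7h 23m 30s


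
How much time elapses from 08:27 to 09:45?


1h 18m

End time in minutes: 9×60 + 45 = 585
Start time in minutes: 8×60 + 27 = 507
Difference = 585 - 507 = 78 minutes
= 1 hours 18 minutes


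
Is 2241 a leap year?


No

Rules: divisible by 4 AND (not by 100 OR by 400)
2241 ÷ 4 = 560 remainder 1 → not divisible by 4
Not divisible by 4 → not a leap year


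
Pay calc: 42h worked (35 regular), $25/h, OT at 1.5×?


Regular: 35h × $25 = $875.00
Overtime: 42 - 35 = 7h
OT pay: 7h × $25 × 1.5 = $262.50
Total = $875.00 + $262.50 = $1137.50

$1137.50


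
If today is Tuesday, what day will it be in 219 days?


Thursday

Start: Tuesday (index 1)
(1 + 219) mod 7
= 220 mod 7
= 3
Index 3 → Thursday


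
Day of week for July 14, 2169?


Friday

Zeller's congruence:
q=14, m=7, k=69, j=21
h = (14 + ⌊13×8/5⌋ + 69 + ⌊69/4⌋ + ⌊21/4⌋ - 2×21) mod 7
= (14 + 20 + 69 + 17 + 5 - 42) mod 7
= 83 mod 7 = 6
h=6 → Friday


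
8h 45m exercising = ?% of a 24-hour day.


36.5%

Time: 525 minutes
Day: 1440 minutes
Percentage = (525/1440) × 100 ≈ 36.5%


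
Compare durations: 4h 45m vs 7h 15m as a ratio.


19:29 (0.66)

Duration 1: 285 minutes
Duration 2: 435 minutes
Ratio = 285:435
GCD = 15
Simplified = 19:29
As a decimal: 19/29 ≈ 0.66


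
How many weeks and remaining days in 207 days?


Weeks: 207 ÷ 7 = 29 remainder 4

29 weeks 4 days


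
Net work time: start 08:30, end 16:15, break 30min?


7h 15m (435 minutes)

Total time = (16×60+15) - (8×60+30)
= 975 - 510 = 465 min
Minus break: 465 - 30 = 435 min
= 7h 15m


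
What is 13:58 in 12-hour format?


1:58 PM

Hour: 13
13 - 12 = 1 → PM


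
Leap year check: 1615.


Rules: divisible by 4 AND (not by 100 OR by 400)
1615 ÷ 4 = 403 remainder 3 → not divisible by 4
Not divisible by 4 → not a leap year

No


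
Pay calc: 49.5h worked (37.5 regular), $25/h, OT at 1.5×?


Regular: 37.5h × $25 = $937.50
Overtime: 49.5 - 37.5 = 12.0h
OT pay: 12.0h × $25 × 1.5 = $450.00
Total = $937.50 + $450.00 = $1387.50

$1387.50


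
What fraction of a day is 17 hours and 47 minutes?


0.7410 (74.10%)

Total minutes: 17×60 + 47 = 1067
Day = 24×60 = 1440 minutes
Fraction = 1067/1440 ≈ 0.7410
As a percentage: 1067/1440 × 100 ≈ 74.10%


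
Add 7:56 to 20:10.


04:06 (next day)

Start: 1210 minutes from midnight
Add: 476 minutes
Total: 1686 minutes
Hours: 1686 ÷ 60 = 28 remainder 6
28 ≥ 24 → 28 - 24 = 4 (next day)


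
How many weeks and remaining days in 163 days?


23 weeks 2 days

Weeks: 163 ÷ 7 = 23 remainder 2


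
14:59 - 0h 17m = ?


14:42

Start: 899 minutes from midnight
Subtract: 17 minutes
Remaining: 899 - 17 = 882
Hours: 14, Minutes: 42


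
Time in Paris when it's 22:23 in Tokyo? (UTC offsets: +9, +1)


Time difference = UTC+1 - UTC+9 = -8 hours
New hour = (22 -8) mod 24
= 14 mod 24 = 14
Minutes unchanged → 14:23

14:23


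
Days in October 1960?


Month: October (month 10)
October has 31 days

31 days


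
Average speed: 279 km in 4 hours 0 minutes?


69.8 km/h

Distance: 279 km
Time: 4 hours
Speed = 279 / 4 ≈ 69.8 km/h


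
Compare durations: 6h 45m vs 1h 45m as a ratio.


27:7 (3.86)

Duration 1: 405 minutes
Duration 2: 105 minutes
Ratio = 405:105
GCD = 15
Simplified = 27:7
As a decimal: 27/7 ≈ 3.86


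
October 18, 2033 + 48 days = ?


December 5, 2033

Start: October 18, 2033
Add 48 days
October 18 → November 1: 31 - 18 + 1 = 14 days (48 - 14 = 34 left)
November 1 → December 1: 30 - 1 + 1 = 30 days (34 - 30 = 4 left)
December 1 + 4 = December 5, 2033


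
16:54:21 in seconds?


Hours: 16 × 3600 = 57600
Minutes: 54 × 60 = 3240
Seconds: 21
Total = 57600 + 3240 + 21 = 60861

60861 seconds


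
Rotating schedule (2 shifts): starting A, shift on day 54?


Shifts: A, B
Start: A (index 0)
Day 54: (0 + 54 - 1) mod 2
= 53 mod 2
= 1
Index 1 → shift B

Shift B


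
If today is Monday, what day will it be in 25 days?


Start: Monday (index 0)
(0 + 25) mod 7
= 25 mod 7
= 4
Index 4 → Friday

Friday


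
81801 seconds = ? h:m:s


Hours: 81801 ÷ 3600 = 22 remainder 2601
Minutes: 2601 ÷ 60 = 43 remainder 21
Seconds: 21

22h 43m 21s


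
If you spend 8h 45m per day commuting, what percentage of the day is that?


Time: 525 minutes
Day: 1440 minutes
Percentage = (525/1440) × 100 ≈ 36.5%

36.5%


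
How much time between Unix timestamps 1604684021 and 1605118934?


434913 seconds (120.8 hours / 5.03 days)

Difference = 1605118934 - 1604684021 = 434913 seconds
In hours: 434913 / 3600 ≈ 120.8
In days: 434913 / 86400 ≈ 5.03


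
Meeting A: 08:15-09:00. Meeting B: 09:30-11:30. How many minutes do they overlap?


0 minutes

Meeting A: 495-540 (in minutes from midnight)
Meeting B: 570-690
Overlap start = max(495, 570) = 570
Overlap end = min(540, 690) = 540
Overlap = max(0, 540 - 570) = 0 min


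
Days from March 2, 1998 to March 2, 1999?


From March 2, 1998 to March 2, 1999
Rest of March 1998: 31 - 2 = 29
Full months: April 30, May 31, June 30, July 31, August 31, September 30, October 31, November 30, December 31, January 31, February 1999 28
Days into March 1999: 2
Total = 29 + 30 + 31 + 30 + 31 + 31 + 30 + 31 + 30 + 31 + 31 + 28 + 2 = 365 days

365 days


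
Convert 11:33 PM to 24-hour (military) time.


23:33

Input: 11:33 PM
PM: 11 + 12 = 23


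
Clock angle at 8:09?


Hour hand = 8×30 + 9×0.5 = 244.5°
Minute hand = 9×6 = 54°
Difference = |244.5 - 54| = 190.5°
Since > 180°: 360 - 190.5 = 169.5°

169.5°


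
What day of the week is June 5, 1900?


Tuesday

Zeller's congruence:
q=5, m=6, k=0, j=19
h = (5 + ⌊13×7/5⌋ + 0 + ⌊0/4⌋ + ⌊19/4⌋ - 2×19) mod 7
= (5 + 18 + 0 + 0 + 4 - 38) mod 7
= -11 mod 7 = 3
h=3 → Tuesday


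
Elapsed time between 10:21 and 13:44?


End time in minutes: 13×60 + 44 = 824
Start time in minutes: 10×60 + 21 = 621
Difference = 824 - 621 = 203 minutes
= 3 hours 23 minutes

3h 23m


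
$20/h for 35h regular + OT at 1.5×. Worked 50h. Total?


$1150.00

Regular: 35h × $20 = $700.00
Overtime: 50 - 35 = 15h
OT pay: 15h × $20 × 1.5 = $450.00
Total = $700.00 + $450.00 = $1150.00


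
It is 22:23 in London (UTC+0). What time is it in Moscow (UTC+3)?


01:23 (next day)

Time difference = UTC+3 - UTC+0 = +3 hours
New hour = (22 + 3) mod 24
= 25 mod 24 = 1
Minutes unchanged → 01:23; 25 ≥ 24 → next day


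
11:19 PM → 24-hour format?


Input: 11:19 PM
PM: 11 + 12 = 23

23:19


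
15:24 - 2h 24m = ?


13:00

Start: 924 minutes from midnight
Subtract: 144 minutes
Remaining: 924 - 144 = 780
Hours: 13, Minutes: 0


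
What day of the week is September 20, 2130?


Wednesday

Zeller's congruence:
q=20, m=9, k=30, j=21
h = (20 + ⌊13×10/5⌋ + 30 + ⌊30/4⌋ + ⌊21/4⌋ - 2×21) mod 7
= (20 + 26 + 30 + 7 + 5 - 42) mod 7
= 46 mod 7 = 4
h=4 → Wednesday


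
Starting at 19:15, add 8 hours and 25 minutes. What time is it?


03:40 (next day)

Start: 1155 minutes from midnight
Add: 505 minutes
Total: 1660 minutes
Hours: 1660 ÷ 60 = 27 remainder 40
27 ≥ 24 → 27 - 24 = 3 (next day)


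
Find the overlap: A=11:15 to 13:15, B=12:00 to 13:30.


75 minutes

Meeting A: 675-795 (in minutes from midnight)
Meeting B: 720-810
Overlap start = max(675, 720) = 720
Overlap end = min(795, 810) = 795
Overlap = max(0, 795 - 720) = 75 min


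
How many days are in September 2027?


Month: September (month 9)
September has 30 days

30 days


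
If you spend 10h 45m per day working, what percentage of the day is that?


44.8%

Time: 645 minutes
Day: 1440 minutes
Percentage = (645/1440) × 100 ≈ 44.8%


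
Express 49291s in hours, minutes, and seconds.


13h 41m 31s

Hours: 49291 ÷ 3600 = 13 remainder 2491
Minutes: 2491 ÷ 60 = 41 remainder 31
Seconds: 31


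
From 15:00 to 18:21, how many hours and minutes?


End time in minutes: 18×60 + 21 = 1101
Start time in minutes: 15×60 + 0 = 900
Difference = 1101 - 900 = 201 minutes
= 3 hours 21 minutes

3h 21m


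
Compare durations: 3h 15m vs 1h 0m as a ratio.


Duration 1: 195 minutes
Duration 2: 60 minutes
Ratio = 195:60
GCD = 15
Simplified = 13:4
As a decimal: 13/4 = 3.25

13:4 (3.25)


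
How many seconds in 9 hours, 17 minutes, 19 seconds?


33439 seconds

Hours: 9 × 3600 = 32400
Minutes: 17 × 60 = 1020
Seconds: 19
Total = 32400 + 1020 + 19 = 33439


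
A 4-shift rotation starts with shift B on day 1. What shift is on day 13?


Shift B

Shifts: A, B, C, D
Start: B (index 1)
Day 13: (1 + 13 - 1) mod 4
= 13 mod 4
= 1
Index 1 → shift B


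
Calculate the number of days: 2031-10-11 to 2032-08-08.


From October 11, 2031 to August 8, 2032
Rest of October 2031: 31 - 11 = 20
Full months: November 30, December 31, January 31, February 2032 29, March 31, April 30, May 31, June 30, July 31
Days into August 2032: 8
Total = 20 + 30 + 31 + 31 + 29 + 31 + 30 + 31 + 30 + 31 + 8 = 302 days

302 days


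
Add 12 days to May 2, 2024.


May 14, 2024

Start: May 2, 2024
Add 12 days
May 2 + 12 = May 14, 2024


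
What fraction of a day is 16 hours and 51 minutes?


0.7021 (70.21%)

Total minutes: 16×60 + 51 = 1011
Day = 24×60 = 1440 minutes
Fraction = 1011/1440 ≈ 0.7021
As a percentage: 1011/1440 × 100 ≈ 70.21%


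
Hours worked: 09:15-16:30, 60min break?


6h 15m (375 minutes)

Total time = (16×60+30) - (9×60+15)
= 990 - 555 = 435 min
Minus break: 435 - 60 = 375 min
= 6h 15m


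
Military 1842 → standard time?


6:42 PM

Hour: 18
18 - 12 = 6 → PM


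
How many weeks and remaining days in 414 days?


Weeks: 414 ÷ 7 = 59 remainder 1

59 weeks 1 days


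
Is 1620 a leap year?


Yes

Rules: divisible by 4 AND (not by 100 OR by 400)
1620 ÷ 4 = 405 exactly → divisible by 4
1620 ÷ 100 = 16 remainder 20 → not divisible by 100
Divisible by 4 but not by 100 → leap year


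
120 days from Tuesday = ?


Start: Tuesday (index 1)
(1 + 120) mod 7
= 121 mod 7
= 2
Index 2 → Wednesday

Wednesday


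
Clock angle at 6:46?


73.0°

Hour hand = 6×30 + 46×0.5 = 203.0°
Minute hand = 46×6 = 276°
Difference = |203.0 - 276| = 73.0°


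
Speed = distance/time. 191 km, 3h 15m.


58.8 km/h

Distance: 191 km
Time: 3h 15m = 195 min = 195/60 = 13/4 hours
Speed = 191 ÷ (13/4) = 191 × 4 / 13 = 764/13 ≈ 58.8 km/h


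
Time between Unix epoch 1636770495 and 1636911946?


141451 seconds (39.3 hours / 1.64 days)

Difference = 1636911946 - 1636770495 = 141451 seconds
In hours: 141451 / 3600 ≈ 39.3
In days: 141451 / 86400 ≈ 1.64


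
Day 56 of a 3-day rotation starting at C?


Shifts: A, B, C
Start: C (index 2)
Day 56: (2 + 56 - 1) mod 3
= 57 mod 3
= 0
Index 0 → shift A

Shift A


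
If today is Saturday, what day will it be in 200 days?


Start: Saturday (index 5)
(5 + 200) mod 7
= 205 mod 7
= 2
Index 2 → Wednesday

Wednesday


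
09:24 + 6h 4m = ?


15:28

Start: 564 minutes from midnight
Add: 364 minutes
Total: 928 minutes
Hours: 928 ÷ 60 = 15 remainder 28


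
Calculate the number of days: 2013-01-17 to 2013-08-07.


202 days

From January 17, 2013 to August 7, 2013
Rest of January 2013: 31 - 17 = 14
Full months: February 2013 28, March 31, April 30, May 31, June 30, July 31
Days into August 2013: 7
Total = 14 + 28 + 31 + 30 + 31 + 30 + 31 + 7 = 202 days


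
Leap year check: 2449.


Rules: divisible by 4 AND (not by 100 OR by 400)
2449 ÷ 4 = 612 remainder 1 → not divisible by 4
Not divisible by 4 → not a leap year

No


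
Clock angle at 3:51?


Hour hand = 3×30 + 51×0.5 = 115.5°
Minute hand = 51×6 = 306°
Difference = |115.5 - 306| = 190.5°
Since > 180°: 360 - 190.5 = 169.5°

169.5°


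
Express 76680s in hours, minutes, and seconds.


21h 18m 0s

Hours: 76680 ÷ 3600 = 21 remainder 1080
Minutes: 1080 ÷ 60 = 18 remainder 0
Seconds: 0


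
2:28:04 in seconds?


8884 seconds

Hours: 2 × 3600 = 7200
Minutes: 28 × 60 = 1680
Seconds: 4
Total = 7200 + 1680 + 4 = 8884


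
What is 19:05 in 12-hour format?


Hour: 19
19 - 12 = 7 → PM

7:05 PM


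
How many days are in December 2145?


31 days

Month: December (month 12)
December has 31 days


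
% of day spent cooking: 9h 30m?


Time: 570 minutes
Day: 1440 minutes
Percentage = (570/1440) × 100 ≈ 39.6%

39.6%
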